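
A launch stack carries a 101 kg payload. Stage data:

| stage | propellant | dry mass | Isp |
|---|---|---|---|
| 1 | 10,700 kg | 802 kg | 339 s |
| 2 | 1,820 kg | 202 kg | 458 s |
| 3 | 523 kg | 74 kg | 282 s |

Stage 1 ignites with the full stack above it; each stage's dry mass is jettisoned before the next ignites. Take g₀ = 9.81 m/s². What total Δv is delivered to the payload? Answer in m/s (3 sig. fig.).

Δv ≈ 13400 m/s

Ignition mass of stage 1 = 10,700+802 + 1,820+202 + 523+74 + 101 = 14,222 kg.
Stage 1: m₀ = 14,222 kg, m_f = 14,222 − 10,700 = 3,522 kg; Δv = 339×9.81×ln(4.038) = 3325.6×1.3958 ≈ 4642 m/s.
Stage 2: m₀ = 2,720 kg, m_f = 2,720 − 1,820 = 900 kg; Δv = 458×9.81×ln(3.022) = 4493.0×1.1060 ≈ 4969 m/s.
Stage 3: m₀ = 698 kg, m_f = 698 − 523 = 175 kg; Δv = 282×9.81×ln(3.989) = 2766.4×1.3834 ≈ 3827 m/s.
Total Δv = 4642 + 4969 + 3827 = 13438 m/s.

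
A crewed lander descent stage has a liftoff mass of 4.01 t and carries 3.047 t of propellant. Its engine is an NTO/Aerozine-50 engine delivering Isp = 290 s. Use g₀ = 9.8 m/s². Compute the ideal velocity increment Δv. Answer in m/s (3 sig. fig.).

v_e = Isp · g₀ = 290 × 9.8 = 2842.0 m/s.
m_f = m₀ − m_prop = 4.01 − 3.047 = 0.963 t.
From the ideal rocket equation, Δv = v_e · ln(m₀/m_f) = 2842.0 × ln(4.164) = 2842.0 × 1.4265 ≈ 4054.1 m/s.

Δv ≈ 4050 m/s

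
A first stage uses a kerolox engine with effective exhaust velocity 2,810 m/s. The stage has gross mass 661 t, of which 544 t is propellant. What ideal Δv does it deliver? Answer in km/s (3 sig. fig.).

m_f = m₀ − m_prop = 661 − 544 = 117 t.
From the ideal rocket equation, Δv = v_e · ln(m₀/m_f) = 2810.0 × ln(5.65) = 2810.0 × 1.7316 ≈ 4865.7 m/s.

Δv ≈ 4.87 km/s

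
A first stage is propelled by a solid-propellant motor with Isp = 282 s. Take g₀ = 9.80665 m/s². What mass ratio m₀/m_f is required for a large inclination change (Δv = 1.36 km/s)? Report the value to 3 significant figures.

mass ratio ≈ 1.64

v_e = Isp · g₀ = 282 × 9.80665 = 2765.5 m/s.
Using Δv = v_e ln(m₀/m_f): m₀/m_f = exp(Δv / v_e) = exp(1360 / 2765.5) = exp(0.4918) = 1.6352.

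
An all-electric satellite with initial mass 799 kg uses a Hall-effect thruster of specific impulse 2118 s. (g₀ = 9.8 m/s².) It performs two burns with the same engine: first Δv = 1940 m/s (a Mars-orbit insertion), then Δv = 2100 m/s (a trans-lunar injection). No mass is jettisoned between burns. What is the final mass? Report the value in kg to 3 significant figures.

final mass ≈ 658 kg

v_e = Isp · g₀ = 2118 × 9.8 = 20756.4 m/s.
After the first burn: m = 799 × exp(−1940/20756.4) = 799 × 0.91077 = 727.705 kg.
After the second burn: m = 727.705 × exp(−2100/20756.4) = 727.705 × 0.90378 = 657.685 kg.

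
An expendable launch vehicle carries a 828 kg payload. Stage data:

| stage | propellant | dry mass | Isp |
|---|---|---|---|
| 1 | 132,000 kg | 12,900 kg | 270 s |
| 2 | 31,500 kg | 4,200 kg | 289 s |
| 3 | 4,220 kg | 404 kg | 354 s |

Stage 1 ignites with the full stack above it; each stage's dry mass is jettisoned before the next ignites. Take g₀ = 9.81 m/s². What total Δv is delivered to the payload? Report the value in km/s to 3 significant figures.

Ignition mass of stage 1 = 132,000+12,900 + 31,500+4,200 + 4,220+404 + 828 = 186,052 kg.
Stage 1: m₀ = 186,052 kg, m_f = 186,052 − 132,000 = 54,052 kg; Δv = 270×9.81×ln(3.442) = 2648.7×1.2361 ≈ 3274 m/s.
Stage 2: m₀ = 41,152 kg, m_f = 41,152 − 31,500 = 9,652 kg; Δv = 289×9.81×ln(4.264) = 2835.1×1.4501 ≈ 4111 m/s.
Stage 3: m₀ = 5,452 kg, m_f = 5,452 − 4,220 = 1,232 kg; Δv = 354×9.81×ln(4.425) = 3472.7×1.4873 ≈ 5165 m/s.
Total Δv = 3274 + 4111 + 5165 = 12550 m/s.

Δv ≈ 12.6 km/s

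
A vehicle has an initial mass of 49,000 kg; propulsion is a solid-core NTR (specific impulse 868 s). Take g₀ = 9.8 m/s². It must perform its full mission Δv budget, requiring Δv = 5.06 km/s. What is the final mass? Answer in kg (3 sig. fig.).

final mass ≈ 27000 kg

v_e = Isp · g₀ = 868 × 9.8 = 8506.4 m/s.
m₀/m_f = exp(Δv / v_e) = exp(5060 / 8506.4) = exp(0.5948) = 1.8128.
m_f = m₀ / 1.8128 = 49,000 / 1.8128 = 27,030 kg.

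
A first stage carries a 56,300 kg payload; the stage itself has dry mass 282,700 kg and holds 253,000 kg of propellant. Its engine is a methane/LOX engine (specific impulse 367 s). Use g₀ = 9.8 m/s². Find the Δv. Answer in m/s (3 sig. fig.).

Δv ≈ 2010 m/s

v_e = Isp · g₀ = 367 × 9.8 = 3596.6 m/s.
m₀ = payload + dry + propellant = 56,300 + 282,700 + 253,000 = 592,000 kg.
m_f = payload + dry = 56,300 + 282,700 = 339,000 kg.
Using Δv = v_e ln(m₀/m_f): Δv = v_e · ln(m₀/m_f) = 3596.6 × ln(1.746) = 3596.6 × 0.5575 ≈ 2005.1 m/s.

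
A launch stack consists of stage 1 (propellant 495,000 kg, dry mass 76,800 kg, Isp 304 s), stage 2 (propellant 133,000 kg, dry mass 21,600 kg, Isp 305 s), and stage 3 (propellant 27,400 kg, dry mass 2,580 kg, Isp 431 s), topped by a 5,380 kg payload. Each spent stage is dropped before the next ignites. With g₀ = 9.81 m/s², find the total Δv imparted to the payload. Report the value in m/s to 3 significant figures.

Δv ≈ 13000 m/s

Ignition mass of stage 1 = 495,000+76,800 + 133,000+21,600 + 27,400+2,580 + 5,380 = 761,760 kg.
Stage 1: m₀ = 761,760 kg, m_f = 761,760 − 495,000 = 266,760 kg; Δv = 304×9.81×ln(2.856) = 2982.2×1.0493 ≈ 3129 m/s.
Stage 2: m₀ = 189,960 kg, m_f = 189,960 − 133,000 = 56,960 kg; Δv = 305×9.81×ln(3.335) = 2992.1×1.2045 ≈ 3604 m/s.
Stage 3: m₀ = 35,360 kg, m_f = 35,360 − 27,400 = 7,960 kg; Δv = 431×9.81×ln(4.442) = 4228.1×1.4912 ≈ 6305 m/s.
Total Δv = 3129 + 3604 + 6305 = 13038 m/s.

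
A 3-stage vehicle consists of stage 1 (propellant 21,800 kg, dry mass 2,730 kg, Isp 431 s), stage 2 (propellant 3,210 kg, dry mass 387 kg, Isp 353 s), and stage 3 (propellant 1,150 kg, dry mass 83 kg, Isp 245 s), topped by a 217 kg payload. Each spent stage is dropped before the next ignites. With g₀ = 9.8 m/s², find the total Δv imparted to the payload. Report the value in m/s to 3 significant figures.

Ignition mass of stage 1 = 21,800+2,730 + 3,210+387 + 1,150+83 + 217 = 29,577 kg.
Stage 1: m₀ = 29,577 kg, m_f = 29,577 − 21,800 = 7,777 kg; Δv = 431×9.8×ln(3.803) = 4223.8×1.3358 ≈ 5642 m/s.
Stage 2: m₀ = 5,047 kg, m_f = 5,047 − 3,210 = 1,837 kg; Δv = 353×9.8×ln(2.747) = 3459.4×1.0107 ≈ 3496 m/s.
Stage 3: m₀ = 1,450 kg, m_f = 1,450 − 1,150 = 300 kg; Δv = 245×9.8×ln(4.833) = 2401.0×1.5755 ≈ 3783 m/s.
Total Δv = 5642 + 3496 + 3783 = 12921 m/s.

Δv ≈ 12900 m/s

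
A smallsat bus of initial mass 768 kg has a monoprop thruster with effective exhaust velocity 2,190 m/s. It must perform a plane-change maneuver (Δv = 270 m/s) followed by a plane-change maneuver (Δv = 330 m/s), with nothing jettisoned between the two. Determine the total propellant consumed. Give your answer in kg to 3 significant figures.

After the first burn: m = 768 × exp(−270/2190.0) = 768 × 0.88401 = 678.92 kg.
After the second burn: m = 678.92 × exp(−330/2190.0) = 678.92 × 0.86012 = 583.953 kg.
Total propellant = m₀ − m_final = 768 − 583.953 = 184.047 kg.

total propellant consumed ≈ 184 kg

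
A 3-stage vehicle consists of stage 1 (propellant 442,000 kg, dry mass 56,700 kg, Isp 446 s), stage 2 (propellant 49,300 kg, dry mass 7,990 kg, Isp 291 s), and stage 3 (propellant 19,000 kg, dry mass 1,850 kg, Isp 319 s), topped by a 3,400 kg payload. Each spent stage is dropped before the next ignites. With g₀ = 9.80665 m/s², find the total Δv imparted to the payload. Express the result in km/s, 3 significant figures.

Ignition mass of stage 1 = 442,000+56,700 + 49,300+7,990 + 19,000+1,850 + 3,400 = 580,240 kg.
Stage 1: m₀ = 580,240 kg, m_f = 580,240 − 442,000 = 138,240 kg; Δv = 446×9.80665×ln(4.197) = 4373.8×1.4345 ≈ 6274 m/s.
Stage 2: m₀ = 81,540 kg, m_f = 81,540 − 49,300 = 32,240 kg; Δv = 291×9.80665×ln(2.529) = 2853.7×0.9279 ≈ 2648 m/s.
Stage 3: m₀ = 24,250 kg, m_f = 24,250 − 19,000 = 5,250 kg; Δv = 319×9.80665×ln(4.619) = 3128.3×1.5302 ≈ 4787 m/s.
Total Δv = 6274 + 2648 + 4787 = 13709 m/s.

Δv ≈ 13.7 km/s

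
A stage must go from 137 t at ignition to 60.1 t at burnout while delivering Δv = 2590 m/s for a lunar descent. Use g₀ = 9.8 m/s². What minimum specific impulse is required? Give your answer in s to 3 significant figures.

ln(m₀/m_f) = ln(137000/60100) = ln(2.28) = 0.8240.
v_e = Δv / ln(m₀/m_f) = 2590 / 0.8240 = 3143.3 m/s.
Isp = v_e / g₀ = 3143.3 / 9.8 = 320.7 s.

Isp ≈ 321 s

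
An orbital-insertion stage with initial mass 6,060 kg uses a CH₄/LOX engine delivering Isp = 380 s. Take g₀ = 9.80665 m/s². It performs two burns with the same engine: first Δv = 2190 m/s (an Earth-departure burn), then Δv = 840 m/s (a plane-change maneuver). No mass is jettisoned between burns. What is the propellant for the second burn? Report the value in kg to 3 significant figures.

propellant for the second burn ≈ 680 kg

v_e = Isp · g₀ = 380 × 9.80665 = 3726.5 m/s.
After the first burn: m = 6060 × exp(−2190/3726.5) = 6060 × 0.55562 = 3,367.06 kg.
After the second burn: m = 3,367.06 × exp(−840/3726.5) = 3,367.06 × 0.79819 = 2,687.55 kg.
Second-burn propellant = 3,367.06 − 2,687.55 = 679.51 kg.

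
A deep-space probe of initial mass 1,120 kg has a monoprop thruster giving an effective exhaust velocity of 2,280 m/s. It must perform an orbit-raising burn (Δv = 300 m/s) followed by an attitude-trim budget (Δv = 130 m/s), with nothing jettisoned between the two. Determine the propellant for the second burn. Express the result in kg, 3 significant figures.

propellant for the second burn ≈ 54.4 kg

After the first burn: m = 1120 × exp(−300/2280.0) = 1120 × 0.87671 = 981.915 kg.
After the second burn: m = 981.915 × exp(−130/2280.0) = 981.915 × 0.94458 = 927.497 kg.
Second-burn propellant = 981.915 − 927.497 = 54.418 kg.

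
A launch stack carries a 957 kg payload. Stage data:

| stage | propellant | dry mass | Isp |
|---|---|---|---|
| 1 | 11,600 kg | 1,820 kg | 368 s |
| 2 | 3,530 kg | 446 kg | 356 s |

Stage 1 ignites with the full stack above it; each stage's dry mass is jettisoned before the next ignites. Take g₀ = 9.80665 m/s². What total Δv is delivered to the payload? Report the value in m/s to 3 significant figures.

Δv ≈ 8000 m/s

Ignition mass of stage 1 = 11,600+1,820 + 3,530+446 + 957 = 18,353 kg.
Stage 1: m₀ = 18,353 kg, m_f = 18,353 − 11,600 = 6,753 kg; Δv = 368×9.80665×ln(2.718) = 3608.8×0.9998 ≈ 3608 m/s.
Stage 2: m₀ = 4,933 kg, m_f = 4,933 − 3,530 = 1,403 kg; Δv = 356×9.80665×ln(3.516) = 3491.2×1.2573 ≈ 4390 m/s.
Total Δv = 3608 + 4390 = 7998 m/s.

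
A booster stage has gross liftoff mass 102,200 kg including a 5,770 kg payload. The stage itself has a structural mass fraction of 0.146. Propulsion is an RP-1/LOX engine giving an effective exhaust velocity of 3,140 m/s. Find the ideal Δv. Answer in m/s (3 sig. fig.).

Δv ≈ 5150 m/s

Stage wet mass = m₀ − payload = 102,200 − 5,770 = 96,430 kg.
Stage dry mass = ε × stage wet mass = 0.146 × 96,430 = 14,078.8 kg.
Burnout mass m_f = stage dry + payload = 14,078.8 + 5,770 = 19,848.8 kg.
From the ideal rocket equation, Δv = v_e · ln(102,200/19,848.8) = 3140.0 × ln(5.149) = 3140.0 × 1.6388 ≈ 5146 m/s.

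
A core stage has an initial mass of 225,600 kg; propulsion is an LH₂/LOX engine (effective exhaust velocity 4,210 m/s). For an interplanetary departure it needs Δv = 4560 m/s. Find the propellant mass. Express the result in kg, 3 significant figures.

Rocket equation: m₀/m_f = exp(Δv / v_e) = exp(4560 / 4210.0) = exp(1.0831) = 2.9539.
m_f = 225,600 / 2.9539 = 76,373.6 kg, so propellant = m₀ − m_f = 225,600 − 76,373.6 = 149,226.4 kg.

propellant mass ≈ 149000 kg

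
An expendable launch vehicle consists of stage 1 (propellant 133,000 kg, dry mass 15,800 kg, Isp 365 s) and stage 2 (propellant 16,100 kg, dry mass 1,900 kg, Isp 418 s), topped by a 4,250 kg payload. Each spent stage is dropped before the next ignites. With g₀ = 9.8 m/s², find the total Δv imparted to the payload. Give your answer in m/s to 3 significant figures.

Δv ≈ 10600 m/s

Ignition mass of stage 1 = 133,000+15,800 + 16,100+1,900 + 4,250 = 171,050 kg.
Stage 1: m₀ = 171,050 kg, m_f = 171,050 − 133,000 = 38,050 kg; Δv = 365×9.8×ln(4.495) = 3577.0×1.5031 ≈ 5376 m/s.
Stage 2: m₀ = 22,250 kg, m_f = 22,250 − 16,100 = 6,150 kg; Δv = 418×9.8×ln(3.618) = 4096.4×1.2859 ≈ 5268 m/s.
Total Δv = 5376 + 5268 = 10644 m/s.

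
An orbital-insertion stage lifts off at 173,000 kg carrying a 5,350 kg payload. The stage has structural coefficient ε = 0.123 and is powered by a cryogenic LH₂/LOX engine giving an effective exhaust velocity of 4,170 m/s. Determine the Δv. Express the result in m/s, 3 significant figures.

Δv ≈ 7910 m/s

Stage wet mass = m₀ − payload = 173,000 − 5,350 = 167,650 kg.
Stage dry mass = ε × stage wet mass = 0.123 × 167,650 = 20,621 kg.
Burnout mass m_f = stage dry + payload = 20,621 + 5,350 = 25,971 kg.
Δv = v_e · ln(173,000/25,971) = 4170.0 × ln(6.661) = 4170.0 × 1.8963 ≈ 7908 m/s.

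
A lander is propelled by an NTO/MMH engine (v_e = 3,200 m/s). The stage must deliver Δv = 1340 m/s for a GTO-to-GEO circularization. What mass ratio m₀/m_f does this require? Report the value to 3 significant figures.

m₀/m_f = exp(Δv / v_e) = exp(1340 / 3200.0) = exp(0.4188) = 1.5201.

mass ratio ≈ 1.52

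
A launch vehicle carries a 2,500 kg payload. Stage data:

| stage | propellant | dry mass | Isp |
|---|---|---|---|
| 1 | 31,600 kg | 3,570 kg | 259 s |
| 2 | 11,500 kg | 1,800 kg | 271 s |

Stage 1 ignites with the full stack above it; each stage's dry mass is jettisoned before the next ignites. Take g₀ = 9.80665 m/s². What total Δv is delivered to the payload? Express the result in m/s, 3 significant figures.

Δv ≈ 5920 m/s

Ignition mass of stage 1 = 31,600+3,570 + 11,500+1,800 + 2,500 = 50,970 kg.
Stage 1: m₀ = 50,970 kg, m_f = 50,970 − 31,600 = 19,370 kg; Δv = 259×9.80665×ln(2.631) = 2539.9×0.9675 ≈ 2457 m/s.
Stage 2: m₀ = 15,800 kg, m_f = 15,800 − 11,500 = 4,300 kg; Δv = 271×9.80665×ln(3.674) = 2657.6×1.3014 ≈ 3459 m/s.
Total Δv = 2457 + 3459 = 5916 m/s.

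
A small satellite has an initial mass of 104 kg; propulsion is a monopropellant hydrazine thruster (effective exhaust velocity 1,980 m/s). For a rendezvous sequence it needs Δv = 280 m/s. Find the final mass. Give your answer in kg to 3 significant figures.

final mass ≈ 90.3 kg

m₀/m_f = exp(Δv / v_e) = exp(280 / 1980.0) = exp(0.1414) = 1.1519.
m_f = m₀ / 1.1519 = 104 / 1.1519 = 90.2856 kg.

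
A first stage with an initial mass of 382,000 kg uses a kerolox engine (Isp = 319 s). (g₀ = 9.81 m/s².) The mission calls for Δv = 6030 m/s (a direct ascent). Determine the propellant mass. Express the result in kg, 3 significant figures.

propellant mass ≈ 326000 kg

v_e = Isp · g₀ = 319 × 9.81 = 3129.4 m/s.
m₀/m_f = exp(Δv / v_e) = exp(6030 / 3129.4) = exp(1.9269) = 6.8681.
m_f = 382,000 / 6.8681 = 55,619.5 kg, so propellant = m₀ − m_f = 382,000 − 55,619.5 = 326,380.5 kg.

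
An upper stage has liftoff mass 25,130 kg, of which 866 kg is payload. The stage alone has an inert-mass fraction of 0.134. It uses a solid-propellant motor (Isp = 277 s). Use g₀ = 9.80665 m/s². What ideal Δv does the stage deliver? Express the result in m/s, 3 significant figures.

Δv ≈ 4910 m/s

Stage wet mass = m₀ − payload = 25,130 − 866 = 24,264 kg.
Stage dry mass = ε × stage wet mass = 0.134 × 24,264 = 3,251.38 kg.
Burnout mass m_f = stage dry + payload = 3,251.38 + 866 = 4,117.38 kg.
v_e = Isp · g₀ = 277 × 9.80665 = 2716.4 m/s.
Δv = v_e · ln(25,130/4,117.38) = 2716.4 × ln(6.103) = 2716.4 × 1.8088 ≈ 4914 m/s.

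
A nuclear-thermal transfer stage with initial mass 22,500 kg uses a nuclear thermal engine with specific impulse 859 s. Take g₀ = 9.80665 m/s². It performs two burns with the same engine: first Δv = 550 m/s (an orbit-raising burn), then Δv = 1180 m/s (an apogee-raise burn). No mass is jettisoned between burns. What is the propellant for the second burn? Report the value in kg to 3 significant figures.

v_e = Isp · g₀ = 859 × 9.80665 = 8423.9 m/s.
After the first burn: m = 22500 × exp(−550/8423.9) = 22500 × 0.93680 = 21,078 kg.
After the second burn: m = 21,078 × exp(−1180/8423.9) = 21,078 × 0.86929 = 18,322.9 kg.
Second-burn propellant = 21,078 − 18,322.9 = 2,755.1 kg.

propellant for the second burn ≈ 2760 kg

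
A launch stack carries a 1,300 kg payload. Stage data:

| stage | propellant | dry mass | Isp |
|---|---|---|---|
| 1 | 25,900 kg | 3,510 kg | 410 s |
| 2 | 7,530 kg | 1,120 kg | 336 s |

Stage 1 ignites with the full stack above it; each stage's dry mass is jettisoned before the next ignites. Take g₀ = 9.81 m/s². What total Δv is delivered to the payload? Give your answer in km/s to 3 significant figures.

Δv ≈ 8.98 km/s

Ignition mass of stage 1 = 25,900+3,510 + 7,530+1,120 + 1,300 = 39,360 kg.
Stage 1: m₀ = 39,360 kg, m_f = 39,360 − 25,900 = 13,460 kg; Δv = 410×9.81×ln(2.924) = 4022.1×1.0730 ≈ 4316 m/s.
Stage 2: m₀ = 9,950 kg, m_f = 9,950 − 7,530 = 2,420 kg; Δv = 336×9.81×ln(4.112) = 3296.2×1.4138 ≈ 4660 m/s.
Total Δv = 4316 + 4660 = 8976 m/s.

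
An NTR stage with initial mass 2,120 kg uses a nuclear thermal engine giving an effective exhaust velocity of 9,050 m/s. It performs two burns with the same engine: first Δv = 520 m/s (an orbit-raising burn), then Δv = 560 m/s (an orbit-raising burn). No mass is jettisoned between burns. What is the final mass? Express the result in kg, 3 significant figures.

final mass ≈ 1880 kg

After the first burn: m = 2120 × exp(−520/9050.0) = 2120 × 0.94416 = 2,001.62 kg.
After the second burn: m = 2,001.62 × exp(−560/9050.0) = 2,001.62 × 0.94000 = 1,881.52 kg.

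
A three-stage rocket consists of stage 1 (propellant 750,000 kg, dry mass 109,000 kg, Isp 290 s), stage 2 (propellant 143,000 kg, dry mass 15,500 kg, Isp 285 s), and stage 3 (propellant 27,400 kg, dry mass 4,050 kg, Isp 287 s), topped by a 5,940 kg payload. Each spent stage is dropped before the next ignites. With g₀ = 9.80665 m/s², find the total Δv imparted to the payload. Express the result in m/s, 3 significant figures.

Δv ≈ 10900 m/s

Ignition mass of stage 1 = 750,000+109,000 + 143,000+15,500 + 27,400+4,050 + 5,940 = 1,054,890 kg.
Stage 1: m₀ = 1,054,890 kg, m_f = 1,054,890 − 750,000 = 304,890 kg; Δv = 290×9.80665×ln(3.46) = 2843.9×1.2412 ≈ 3530 m/s.
Stage 2: m₀ = 195,890 kg, m_f = 195,890 − 143,000 = 52,890 kg; Δv = 285×9.80665×ln(3.704) = 2794.9×1.3093 ≈ 3659 m/s.
Stage 3: m₀ = 37,390 kg, m_f = 37,390 − 27,400 = 9,990 kg; Δv = 287×9.80665×ln(3.743) = 2814.5×1.3198 ≈ 3715 m/s.
Total Δv = 3530 + 3659 + 3715 = 10904 m/s.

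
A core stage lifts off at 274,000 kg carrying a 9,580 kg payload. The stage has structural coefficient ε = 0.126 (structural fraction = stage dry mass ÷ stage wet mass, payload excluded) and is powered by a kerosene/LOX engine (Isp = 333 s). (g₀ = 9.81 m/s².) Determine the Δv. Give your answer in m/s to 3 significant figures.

Stage wet mass = m₀ − payload = 274,000 − 9,580 = 264,420 kg.
Stage dry mass = ε × stage wet mass = 0.126 × 264,420 = 33,316.9 kg.
Burnout mass m_f = stage dry + payload = 33,316.9 + 9,580 = 42,896.9 kg.
v_e = Isp · g₀ = 333 × 9.81 = 3266.7 m/s.
Rocket equation: Δv = v_e · ln(274,000/42,896.9) = 3266.7 × ln(6.387) = 3266.7 × 1.8543 ≈ 6058 m/s.

Δv ≈ 6060 m/s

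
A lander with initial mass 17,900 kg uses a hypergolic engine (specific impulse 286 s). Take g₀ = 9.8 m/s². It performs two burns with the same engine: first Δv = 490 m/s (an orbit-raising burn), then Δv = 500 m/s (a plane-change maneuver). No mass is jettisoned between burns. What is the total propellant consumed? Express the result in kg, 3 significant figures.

v_e = Isp · g₀ = 286 × 9.8 = 2802.8 m/s.
After the first burn: m = 17900 × exp(−490/2802.8) = 17900 × 0.83960 = 15,028.8 kg.
After the second burn: m = 15,028.8 × exp(−500/2802.8) = 15,028.8 × 0.83661 = 12,573.2 kg.
Total propellant = m₀ − m_final = 17900 − 12,573.2 = 5,326.8 kg.

total propellant consumed ≈ 5330 kg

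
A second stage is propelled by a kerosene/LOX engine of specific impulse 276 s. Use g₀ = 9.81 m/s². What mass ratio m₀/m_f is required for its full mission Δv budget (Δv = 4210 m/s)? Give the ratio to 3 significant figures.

v_e = Isp · g₀ = 276 × 9.81 = 2707.6 m/s.
m₀/m_f = exp(Δv / v_e) = exp(4210 / 2707.6) = exp(1.5549) = 4.7346.

mass ratio ≈ 4.73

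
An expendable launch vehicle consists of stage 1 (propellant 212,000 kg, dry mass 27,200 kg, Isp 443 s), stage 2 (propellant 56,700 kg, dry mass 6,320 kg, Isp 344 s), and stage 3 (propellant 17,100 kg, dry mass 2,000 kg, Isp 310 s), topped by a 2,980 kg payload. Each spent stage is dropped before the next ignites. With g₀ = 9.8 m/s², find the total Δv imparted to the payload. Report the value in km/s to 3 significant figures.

Δv ≈ 12.8 km/s

Ignition mass of stage 1 = 212,000+27,200 + 56,700+6,320 + 17,100+2,000 + 2,980 = 324,300 kg.
Stage 1: m₀ = 324,300 kg, m_f = 324,300 − 212,000 = 112,300 kg; Δv = 443×9.8×ln(2.888) = 4341.4×1.0605 ≈ 4604 m/s.
Stage 2: m₀ = 85,100 kg, m_f = 85,100 − 56,700 = 28,400 kg; Δv = 344×9.8×ln(2.996) = 3371.2×1.0974 ≈ 3700 m/s.
Stage 3: m₀ = 22,080 kg, m_f = 22,080 − 17,100 = 4,980 kg; Δv = 310×9.8×ln(4.434) = 3038.0×1.4892 ≈ 4524 m/s.
Total Δv = 4604 + 3700 + 4524 = 12828 m/s.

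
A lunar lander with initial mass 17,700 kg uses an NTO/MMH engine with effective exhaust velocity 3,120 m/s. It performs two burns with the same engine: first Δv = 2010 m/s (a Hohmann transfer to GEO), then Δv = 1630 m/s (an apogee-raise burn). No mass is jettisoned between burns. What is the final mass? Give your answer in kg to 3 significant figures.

After the first burn: m = 17700 × exp(−2010/3120.0) = 17700 × 0.52507 = 9,293.74 kg.
After the second burn: m = 9,293.74 × exp(−1630/3120.0) = 9,293.74 × 0.59307 = 5,511.84 kg.

final mass ≈ 5510 kg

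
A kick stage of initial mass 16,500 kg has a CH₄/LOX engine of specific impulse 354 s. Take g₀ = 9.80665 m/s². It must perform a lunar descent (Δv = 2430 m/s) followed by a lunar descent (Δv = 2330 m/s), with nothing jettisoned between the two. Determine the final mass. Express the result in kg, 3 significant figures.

v_e = Isp · g₀ = 354 × 9.80665 = 3471.6 m/s.
After the first burn: m = 16500 × exp(−2430/3471.6) = 16500 × 0.49660 = 8,193.9 kg.
After the second burn: m = 8,193.9 × exp(−2330/3471.6) = 8,193.9 × 0.51111 = 4,187.98 kg.

final mass ≈ 4190 kg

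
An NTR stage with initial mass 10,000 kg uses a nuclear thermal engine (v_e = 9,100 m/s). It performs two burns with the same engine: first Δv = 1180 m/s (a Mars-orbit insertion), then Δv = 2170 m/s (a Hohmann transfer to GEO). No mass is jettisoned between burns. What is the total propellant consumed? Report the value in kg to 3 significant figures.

After the first burn: m = 10000 × exp(−1180/9100.0) = 10000 × 0.87838 = 8,783.8 kg.
After the second burn: m = 8,783.8 × exp(−2170/9100.0) = 8,783.8 × 0.78784 = 6,920.23 kg.
Total propellant = m₀ − m_final = 10000 − 6,920.23 = 3,079.77 kg.

total propellant consumed ≈ 3080 kg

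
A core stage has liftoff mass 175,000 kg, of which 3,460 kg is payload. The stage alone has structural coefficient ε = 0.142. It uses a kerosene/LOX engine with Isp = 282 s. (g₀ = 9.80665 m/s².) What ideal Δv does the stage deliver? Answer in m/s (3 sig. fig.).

Δv ≈ 5090 m/s

Stage wet mass = m₀ − payload = 175,000 − 3,460 = 171,540 kg.
Stage dry mass = ε × stage wet mass = 0.142 × 171,540 = 24,358.7 kg.
Burnout mass m_f = stage dry + payload = 24,358.7 + 3,460 = 27,818.7 kg.
v_e = Isp · g₀ = 282 × 9.80665 = 2765.5 m/s.
Rocket equation: Δv = v_e · ln(175,000/27,818.7) = 2765.5 × ln(6.291) = 2765.5 × 1.8391 ≈ 5086 m/s.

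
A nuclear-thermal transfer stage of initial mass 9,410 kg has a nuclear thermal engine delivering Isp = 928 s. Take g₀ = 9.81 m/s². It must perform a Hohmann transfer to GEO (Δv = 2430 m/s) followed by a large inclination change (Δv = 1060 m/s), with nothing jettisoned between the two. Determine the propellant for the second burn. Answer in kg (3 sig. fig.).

v_e = Isp · g₀ = 928 × 9.81 = 9103.7 m/s.
After the first burn: m = 9410 × exp(−2430/9103.7) = 9410 × 0.76573 = 7,205.52 kg.
After the second burn: m = 7,205.52 × exp(−1060/9103.7) = 7,205.52 × 0.89009 = 6,413.56 kg.
Second-burn propellant = 7,205.52 − 6,413.56 = 791.96 kg.

propellant for the second burn ≈ 792 kg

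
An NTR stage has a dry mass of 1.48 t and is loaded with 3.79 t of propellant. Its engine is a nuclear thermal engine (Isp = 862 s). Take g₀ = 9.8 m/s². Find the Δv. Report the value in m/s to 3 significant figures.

v_e = Isp · g₀ = 862 × 9.8 = 8447.6 m/s.
m₀ = m_dry + m_prop = 1.48 + 3.79 = 5.27 t.
By the Tsiolkovsky rocket equation, Δv = v_e · ln(m₀/m_f) = 8447.6 × ln(3.561) = 8447.6 × 1.2700 ≈ 10728.4 m/s.

Δv ≈ 10700 m/s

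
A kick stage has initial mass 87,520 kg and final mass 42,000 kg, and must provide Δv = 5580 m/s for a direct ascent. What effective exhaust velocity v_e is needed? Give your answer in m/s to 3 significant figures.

ln(m₀/m_f) = ln(87520/42000) = ln(2.084) = 0.7342.
v_e = Δv / ln(m₀/m_f) = 5580 / 0.7342 = 7600.1 m/s.

v_e ≈ 7600 m/s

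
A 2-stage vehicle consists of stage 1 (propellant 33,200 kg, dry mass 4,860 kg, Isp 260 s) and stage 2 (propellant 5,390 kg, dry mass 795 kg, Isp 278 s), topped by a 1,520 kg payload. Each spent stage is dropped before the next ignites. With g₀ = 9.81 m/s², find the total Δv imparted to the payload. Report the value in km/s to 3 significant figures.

Δv ≈ 6.58 km/s

Ignition mass of stage 1 = 33,200+4,860 + 5,390+795 + 1,520 = 45,765 kg.
Stage 1: m₀ = 45,765 kg, m_f = 45,765 − 33,200 = 12,565 kg; Δv = 260×9.81×ln(3.642) = 2550.6×1.2926 ≈ 3297 m/s.
Stage 2: m₀ = 7,705 kg, m_f = 7,705 − 5,390 = 2,315 kg; Δv = 278×9.81×ln(3.328) = 2727.2×1.2025 ≈ 3279 m/s.
Total Δv = 3297 + 3279 = 6576 m/s.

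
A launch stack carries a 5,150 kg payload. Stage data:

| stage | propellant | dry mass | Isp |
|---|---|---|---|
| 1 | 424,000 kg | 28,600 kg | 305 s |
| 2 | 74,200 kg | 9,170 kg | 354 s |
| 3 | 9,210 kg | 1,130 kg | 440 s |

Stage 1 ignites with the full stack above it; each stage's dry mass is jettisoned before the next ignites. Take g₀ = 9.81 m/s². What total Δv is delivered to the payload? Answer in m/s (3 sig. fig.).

Δv ≈ 13100 m/s

Ignition mass of stage 1 = 424,000+28,600 + 74,200+9,170 + 9,210+1,130 + 5,150 = 551,460 kg.
Stage 1: m₀ = 551,460 kg, m_f = 551,460 − 424,000 = 127,460 kg; Δv = 305×9.81×ln(4.327) = 2992.1×1.4648 ≈ 4383 m/s.
Stage 2: m₀ = 98,860 kg, m_f = 98,860 − 74,200 = 24,660 kg; Δv = 354×9.81×ln(4.009) = 3472.7×1.3885 ≈ 4822 m/s.
Stage 3: m₀ = 15,490 kg, m_f = 15,490 − 9,210 = 6,280 kg; Δv = 440×9.81×ln(2.467) = 4316.4×0.9028 ≈ 3897 m/s.
Total Δv = 4383 + 4822 + 3897 = 13102 m/s.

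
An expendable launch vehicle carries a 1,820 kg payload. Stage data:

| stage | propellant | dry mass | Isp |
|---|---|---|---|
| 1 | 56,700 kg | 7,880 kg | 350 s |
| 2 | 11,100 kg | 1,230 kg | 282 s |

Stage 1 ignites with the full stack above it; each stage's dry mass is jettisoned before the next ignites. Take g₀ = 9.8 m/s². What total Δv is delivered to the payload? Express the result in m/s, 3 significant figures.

Δv ≈ 8610 m/s

Ignition mass of stage 1 = 56,700+7,880 + 11,100+1,230 + 1,820 = 78,730 kg.
Stage 1: m₀ = 78,730 kg, m_f = 78,730 − 56,700 = 22,030 kg; Δv = 350×9.8×ln(3.574) = 3430.0×1.2736 ≈ 4369 m/s.
Stage 2: m₀ = 14,150 kg, m_f = 14,150 − 11,100 = 3,050 kg; Δv = 282×9.8×ln(4.639) = 2763.6×1.5346 ≈ 4241 m/s.
Total Δv = 4369 + 4241 = 8610 m/s.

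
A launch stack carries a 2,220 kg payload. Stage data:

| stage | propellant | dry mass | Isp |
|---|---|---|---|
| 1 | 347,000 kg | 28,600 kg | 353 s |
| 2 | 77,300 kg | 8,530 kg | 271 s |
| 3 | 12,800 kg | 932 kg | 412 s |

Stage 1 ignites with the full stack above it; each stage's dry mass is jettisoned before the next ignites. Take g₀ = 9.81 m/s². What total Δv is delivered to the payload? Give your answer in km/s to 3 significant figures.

Ignition mass of stage 1 = 347,000+28,600 + 77,300+8,530 + 12,800+932 + 2,220 = 477,382 kg.
Stage 1: m₀ = 477,382 kg, m_f = 477,382 − 347,000 = 130,382 kg; Δv = 353×9.81×ln(3.661) = 3462.9×1.2978 ≈ 4494 m/s.
Stage 2: m₀ = 101,782 kg, m_f = 101,782 − 77,300 = 24,482 kg; Δv = 271×9.81×ln(4.157) = 2658.5×1.4249 ≈ 3788 m/s.
Stage 3: m₀ = 15,952 kg, m_f = 15,952 − 12,800 = 3,152 kg; Δv = 412×9.81×ln(5.061) = 4041.7×1.6215 ≈ 6554 m/s.
Total Δv = 4494 + 3788 + 6554 = 14836 m/s.

Δv ≈ 14.8 km/s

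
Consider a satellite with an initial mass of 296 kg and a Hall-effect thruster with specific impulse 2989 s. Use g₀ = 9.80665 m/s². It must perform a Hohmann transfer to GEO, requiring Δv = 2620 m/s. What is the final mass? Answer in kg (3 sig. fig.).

final mass ≈ 271 kg

v_e = Isp · g₀ = 2989 × 9.80665 = 29312.1 m/s.
Rocket equation: m₀/m_f = exp(Δv / v_e) = exp(2620 / 29312.1) = exp(0.0894) = 1.0935.
m_f = m₀ / 1.0935 = 296 / 1.0935 = 270.69 kg.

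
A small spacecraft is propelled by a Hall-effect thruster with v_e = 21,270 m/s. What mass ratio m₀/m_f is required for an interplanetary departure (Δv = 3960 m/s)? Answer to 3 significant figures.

mass ratio ≈ 1.20

From the ideal rocket equation, m₀/m_f = exp(Δv / v_e) = exp(3960 / 21270.0) = exp(0.1862) = 1.2046.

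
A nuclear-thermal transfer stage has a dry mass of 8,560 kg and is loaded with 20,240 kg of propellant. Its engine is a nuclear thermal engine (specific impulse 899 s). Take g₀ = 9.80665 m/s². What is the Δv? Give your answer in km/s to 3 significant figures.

Δv ≈ 10.7 km/s

v_e = Isp · g₀ = 899 × 9.80665 = 8816.2 m/s.
m₀ = m_dry + m_prop = 8,560 + 20,240 = 28,800 kg.
From the ideal rocket equation, Δv = v_e · ln(m₀/m_f) = 8816.2 × ln(3.364) = 8816.2 × 1.2133 ≈ 10696.5 m/s.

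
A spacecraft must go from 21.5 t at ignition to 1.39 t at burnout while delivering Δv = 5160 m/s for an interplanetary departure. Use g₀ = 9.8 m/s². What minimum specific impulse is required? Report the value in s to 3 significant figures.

Isp ≈ 192 s

ln(m₀/m_f) = ln(21500/1390) = ln(15.47) = 2.7387.
By the Tsiolkovsky rocket equation, v_e = Δv / ln(m₀/m_f) = 5160 / 2.7387 = 1884.1 m/s.
Isp = v_e / g₀ = 1884.1 / 9.8 = 192.3 s.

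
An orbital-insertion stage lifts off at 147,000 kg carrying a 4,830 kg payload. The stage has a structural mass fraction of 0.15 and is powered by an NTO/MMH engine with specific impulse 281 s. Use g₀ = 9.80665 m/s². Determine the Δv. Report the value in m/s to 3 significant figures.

Stage wet mass = m₀ − payload = 147,000 − 4,830 = 142,170 kg.
Stage dry mass = ε × stage wet mass = 0.15 × 142,170 = 21,325.5 kg.
Burnout mass m_f = stage dry + payload = 21,325.5 + 4,830 = 26,155.5 kg.
v_e = Isp · g₀ = 281 × 9.80665 = 2755.7 m/s.
Δv = v_e · ln(147,000/26,155.5) = 2755.7 × ln(5.62) = 2755.7 × 1.7264 ≈ 4757 m/s.

Δv ≈ 4760 m/s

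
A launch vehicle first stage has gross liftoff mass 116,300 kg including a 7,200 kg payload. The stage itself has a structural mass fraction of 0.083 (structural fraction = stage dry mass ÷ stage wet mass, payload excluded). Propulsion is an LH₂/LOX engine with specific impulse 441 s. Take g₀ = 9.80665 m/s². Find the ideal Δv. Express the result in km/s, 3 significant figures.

Stage wet mass = m₀ − payload = 116,300 − 7,200 = 109,100 kg.
Stage dry mass = ε × stage wet mass = 0.083 × 109,100 = 9,055.3 kg.
Burnout mass m_f = stage dry + payload = 9,055.3 + 7,200 = 16,255.3 kg.
v_e = Isp · g₀ = 441 × 9.80665 = 4324.7 m/s.
By the Tsiolkovsky rocket equation, Δv = v_e · ln(116,300/16,255.3) = 4324.7 × ln(7.155) = 4324.7 × 1.9678 ≈ 8510 m/s.

Δv ≈ 8.51 km/s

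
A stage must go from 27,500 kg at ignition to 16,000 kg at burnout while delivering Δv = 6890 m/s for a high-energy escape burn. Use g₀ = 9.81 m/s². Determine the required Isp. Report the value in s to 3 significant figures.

Isp ≈ 1300 s

ln(m₀/m_f) = ln(27500/16000) = ln(1.719) = 0.5416.
Rocket equation: v_e = Δv / ln(m₀/m_f) = 6890 / 0.5416 = 12721.6 m/s.
Isp = v_e / g₀ = 12721.6 / 9.81 = 1296.8 s.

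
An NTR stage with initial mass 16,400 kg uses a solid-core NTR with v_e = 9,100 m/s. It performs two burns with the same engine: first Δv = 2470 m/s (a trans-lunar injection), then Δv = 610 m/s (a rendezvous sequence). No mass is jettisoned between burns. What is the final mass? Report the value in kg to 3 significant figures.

After the first burn: m = 16400 × exp(−2470/9100.0) = 16400 × 0.76229 = 12,501.6 kg.
After the second burn: m = 12,501.6 × exp(−610/9100.0) = 12,501.6 × 0.93516 = 11,691 kg.

final mass ≈ 11700 kg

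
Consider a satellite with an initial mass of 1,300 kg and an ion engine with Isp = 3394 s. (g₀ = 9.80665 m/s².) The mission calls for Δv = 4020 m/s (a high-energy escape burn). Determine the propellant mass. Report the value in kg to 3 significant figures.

propellant mass ≈ 148 kg

v_e = Isp · g₀ = 3394 × 9.80665 = 33283.8 m/s.
By the Tsiolkovsky rocket equation, m₀/m_f = exp(Δv / v_e) = exp(4020 / 33283.8) = exp(0.1208) = 1.1284.
m_f = 1,300 / 1.1284 = 1,152.07 kg, so propellant = m₀ − m_f = 1,300 − 1,152.07 = 147.93 kg.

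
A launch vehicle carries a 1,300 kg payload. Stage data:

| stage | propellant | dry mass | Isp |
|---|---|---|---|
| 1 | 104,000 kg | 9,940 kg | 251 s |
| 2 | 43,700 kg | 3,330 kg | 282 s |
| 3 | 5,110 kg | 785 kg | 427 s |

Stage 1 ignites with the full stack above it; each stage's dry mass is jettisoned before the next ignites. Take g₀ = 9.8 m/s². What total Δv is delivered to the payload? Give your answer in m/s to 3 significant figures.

Δv ≈ 12100 m/s

Ignition mass of stage 1 = 104,000+9,940 + 43,700+3,330 + 5,110+785 + 1,300 = 168,165 kg.
Stage 1: m₀ = 168,165 kg, m_f = 168,165 − 104,000 = 64,165 kg; Δv = 251×9.8×ln(2.621) = 2459.8×0.9635 ≈ 2370 m/s.
Stage 2: m₀ = 54,225 kg, m_f = 54,225 − 43,700 = 10,525 kg; Δv = 282×9.8×ln(5.152) = 2763.6×1.6394 ≈ 4531 m/s.
Stage 3: m₀ = 7,195 kg, m_f = 7,195 − 5,110 = 2,085 kg; Δv = 427×9.8×ln(3.451) = 4184.6×1.2386 ≈ 5183 m/s.
Total Δv = 2370 + 4531 + 5183 = 12084 m/s.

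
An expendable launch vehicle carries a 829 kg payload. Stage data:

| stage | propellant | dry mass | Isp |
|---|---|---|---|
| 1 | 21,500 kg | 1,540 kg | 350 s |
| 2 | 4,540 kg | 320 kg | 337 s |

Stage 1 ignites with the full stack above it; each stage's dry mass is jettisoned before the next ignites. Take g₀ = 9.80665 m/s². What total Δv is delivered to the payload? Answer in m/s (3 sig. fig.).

Ignition mass of stage 1 = 21,500+1,540 + 4,540+320 + 829 = 28,729 kg.
Stage 1: m₀ = 28,729 kg, m_f = 28,729 − 21,500 = 7,229 kg; Δv = 350×9.80665×ln(3.974) = 3432.3×1.3798 ≈ 4736 m/s.
Stage 2: m₀ = 5,689 kg, m_f = 5,689 − 4,540 = 1,149 kg; Δv = 337×9.80665×ln(4.951) = 3304.8×1.5996 ≈ 5287 m/s.
Total Δv = 4736 + 5287 = 10023 m/s.

Δv ≈ 10000 m/s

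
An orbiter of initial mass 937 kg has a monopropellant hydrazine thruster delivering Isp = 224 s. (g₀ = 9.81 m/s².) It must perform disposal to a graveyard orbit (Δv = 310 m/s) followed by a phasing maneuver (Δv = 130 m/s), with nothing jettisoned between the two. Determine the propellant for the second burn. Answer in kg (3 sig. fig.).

v_e = Isp · g₀ = 224 × 9.81 = 2197.4 m/s.
After the first burn: m = 937 × exp(−310/2197.4) = 937 × 0.86843 = 813.719 kg.
After the second burn: m = 813.719 × exp(−130/2197.4) = 813.719 × 0.94256 = 766.979 kg.
Second-burn propellant = 813.719 − 766.979 = 46.74 kg.

propellant for the second burn ≈ 46.7 kg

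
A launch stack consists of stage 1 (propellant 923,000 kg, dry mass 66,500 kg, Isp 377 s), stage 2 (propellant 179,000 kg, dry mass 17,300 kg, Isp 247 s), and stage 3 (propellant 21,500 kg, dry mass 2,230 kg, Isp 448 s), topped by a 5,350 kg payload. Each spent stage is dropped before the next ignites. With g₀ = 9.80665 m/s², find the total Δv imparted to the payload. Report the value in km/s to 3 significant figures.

Ignition mass of stage 1 = 923,000+66,500 + 179,000+17,300 + 21,500+2,230 + 5,350 = 1,214,880 kg.
Stage 1: m₀ = 1,214,880 kg, m_f = 1,214,880 − 923,000 = 291,880 kg; Δv = 377×9.80665×ln(4.162) = 3697.1×1.4261 ≈ 5272 m/s.
Stage 2: m₀ = 225,380 kg, m_f = 225,380 − 179,000 = 46,380 kg; Δv = 247×9.80665×ln(4.859) = 2422.2×1.5809 ≈ 3829 m/s.
Stage 3: m₀ = 29,080 kg, m_f = 29,080 − 21,500 = 7,580 kg; Δv = 448×9.80665×ln(3.836) = 4393.4×1.3445 ≈ 5907 m/s.
Total Δv = 5272 + 3829 + 5907 = 15008 m/s.

Δv ≈ 15.0 km/s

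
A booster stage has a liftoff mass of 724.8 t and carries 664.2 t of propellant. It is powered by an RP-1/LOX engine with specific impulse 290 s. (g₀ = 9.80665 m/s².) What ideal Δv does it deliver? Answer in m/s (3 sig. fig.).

Δv ≈ 7060 m/s

v_e = Isp · g₀ = 290 × 9.80665 = 2843.9 m/s.
m_f = m₀ − m_prop = 724.8 − 664.2 = 60.6 t.
Rocket equation: Δv = v_e · ln(m₀/m_f) = 2843.9 × ln(11.96) = 2843.9 × 2.4816 ≈ 7057.5 m/s.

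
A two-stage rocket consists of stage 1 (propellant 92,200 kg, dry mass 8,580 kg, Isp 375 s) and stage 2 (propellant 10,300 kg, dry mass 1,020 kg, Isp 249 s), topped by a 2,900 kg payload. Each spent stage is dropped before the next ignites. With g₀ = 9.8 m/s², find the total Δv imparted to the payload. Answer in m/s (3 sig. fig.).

Δv ≈ 9090 m/s

Ignition mass of stage 1 = 92,200+8,580 + 10,300+1,020 + 2,900 = 115,000 kg.
Stage 1: m₀ = 115,000 kg, m_f = 115,000 − 92,200 = 22,800 kg; Δv = 375×9.8×ln(5.044) = 3675.0×1.6182 ≈ 5947 m/s.
Stage 2: m₀ = 14,220 kg, m_f = 14,220 − 10,300 = 3,920 kg; Δv = 249×9.8×ln(3.628) = 2440.2×1.2886 ≈ 3144 m/s.
Total Δv = 5947 + 3144 = 9091 m/s.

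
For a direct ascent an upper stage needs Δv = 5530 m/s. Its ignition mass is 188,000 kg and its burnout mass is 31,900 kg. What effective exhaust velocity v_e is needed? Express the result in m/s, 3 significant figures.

ln(m₀/m_f) = ln(188000/31900) = ln(5.893) = 1.7738.
Rocket equation: v_e = Δv / ln(m₀/m_f) = 5530 / 1.7738 = 3117.5 m/s.

v_e ≈ 3120 m/s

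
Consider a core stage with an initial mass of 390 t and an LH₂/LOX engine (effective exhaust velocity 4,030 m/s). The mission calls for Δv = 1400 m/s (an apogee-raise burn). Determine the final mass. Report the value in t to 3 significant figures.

By the Tsiolkovsky rocket equation, m₀/m_f = exp(Δv / v_e) = exp(1400 / 4030.0) = exp(0.3474) = 1.4154.
m_f = m₀ / 1.4154 = 390 / 1.4154 = 275.54 t.

final mass ≈ 276 t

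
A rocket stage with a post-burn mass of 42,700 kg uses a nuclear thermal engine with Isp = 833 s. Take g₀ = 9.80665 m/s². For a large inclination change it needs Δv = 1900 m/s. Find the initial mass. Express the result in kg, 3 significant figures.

initial mass ≈ 53900 kg

v_e = Isp · g₀ = 833 × 9.80665 = 8168.9 m/s.
Using Δv = v_e ln(m₀/m_f): m₀/m_f = exp(Δv / v_e) = exp(1900 / 8168.9) = exp(0.2326) = 1.2619.
m₀ = m_f × 1.2619 = 42,700 × 1.2619 = 53,883.1 kg.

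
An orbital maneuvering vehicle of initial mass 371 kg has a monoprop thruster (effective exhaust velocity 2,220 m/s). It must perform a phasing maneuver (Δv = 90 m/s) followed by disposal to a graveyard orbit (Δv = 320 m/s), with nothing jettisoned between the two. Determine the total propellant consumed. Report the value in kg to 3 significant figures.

After the first burn: m = 371 × exp(−90/2220.0) = 371 × 0.96027 = 356.26 kg.
After the second burn: m = 356.26 × exp(−320/2220.0) = 356.26 × 0.86576 = 308.436 kg.
Total propellant = m₀ − m_final = 371 − 308.436 = 62.564 kg.

total propellant consumed ≈ 62.6 kg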